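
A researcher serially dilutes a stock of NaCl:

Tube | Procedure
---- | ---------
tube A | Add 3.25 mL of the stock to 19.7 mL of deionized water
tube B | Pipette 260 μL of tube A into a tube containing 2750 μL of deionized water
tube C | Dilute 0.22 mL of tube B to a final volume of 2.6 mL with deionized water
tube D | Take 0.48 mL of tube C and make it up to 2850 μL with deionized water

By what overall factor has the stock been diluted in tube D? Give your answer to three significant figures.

5.74 × 10^3

Step 1: 3.25 mL + 19.7 mL = 22.95 mL total → factor 22.95/3.25 = 7.0615
Step 2: 260 μL + 2750 μL = 3010 μL total → factor 3010/260 = 11.577
Step 3: 0.22 mL brought to 2.6 mL → factor 2.6/0.22 = 11.818
Step 4: 0.48 mL brought to 2850 μL → factor 2.85/0.48 = 5.9375
Overall dilution factor = 7.0615 × 11.577 × 11.818 × 5.9375 = 5736.5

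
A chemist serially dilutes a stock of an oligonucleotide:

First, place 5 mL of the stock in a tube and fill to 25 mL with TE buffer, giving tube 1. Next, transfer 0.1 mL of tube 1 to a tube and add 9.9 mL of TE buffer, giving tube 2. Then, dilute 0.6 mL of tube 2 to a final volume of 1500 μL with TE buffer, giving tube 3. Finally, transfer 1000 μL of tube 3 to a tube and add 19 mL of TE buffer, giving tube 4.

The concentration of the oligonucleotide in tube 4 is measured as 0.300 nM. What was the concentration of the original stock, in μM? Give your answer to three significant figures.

7.50 μM

Step 1: 5 mL brought to 25 mL → factor 25/5 = 5
Step 2: 0.1 mL + 9.9 mL = 10 mL total → factor 10/0.1 = 100
Step 3: 0.6 mL brought to 1500 μL → factor 1.5/0.6 = 2.5
Step 4: 1000 μL + 19 mL = 20000 μL total → factor 20000/1000 = 20
Overall dilution factor = 5 × 100 × 2.5 × 20 = 25000
Stock = 0.300 nM × 25000 = 7500 nM = 7.50 μM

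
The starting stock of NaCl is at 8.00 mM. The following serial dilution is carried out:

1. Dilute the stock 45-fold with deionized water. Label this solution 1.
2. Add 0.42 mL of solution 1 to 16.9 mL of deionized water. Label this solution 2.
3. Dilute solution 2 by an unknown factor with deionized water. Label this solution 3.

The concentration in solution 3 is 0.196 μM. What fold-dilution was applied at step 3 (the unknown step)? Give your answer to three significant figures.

22.0-fold

Step 1: 45-fold → factor 45
Step 2: 0.42 mL + 16.9 mL = 17.32 mL total → factor 17.32/0.42 = 41.238
Step 3: unknown factor x
Product of known-step factors = 1855.7
Overall factor = 8.00 mM / (0.196 μM) = 40816
x = 40816 / 1855.7 = 22.0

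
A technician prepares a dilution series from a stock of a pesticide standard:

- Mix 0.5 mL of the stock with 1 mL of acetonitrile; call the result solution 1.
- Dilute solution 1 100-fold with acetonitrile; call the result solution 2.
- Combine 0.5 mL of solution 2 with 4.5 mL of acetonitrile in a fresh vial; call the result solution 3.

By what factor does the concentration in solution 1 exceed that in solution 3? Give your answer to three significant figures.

1.00 × 10^3

Step 1: 0.5 mL + 1 mL = 1.5 mL total → factor 1.5/0.5 = 3
Step 2: 100-fold → factor 100
Step 3: 0.5 mL + 4.5 mL = 5 mL total → factor 5/0.5 = 10
Dilution factor to solution 1 = 3; to solution 3 = 3000
[solution 1]/[solution 3] = (factor to solution 3)/(factor to solution 1) = 3000/3 = 1.00 × 10^3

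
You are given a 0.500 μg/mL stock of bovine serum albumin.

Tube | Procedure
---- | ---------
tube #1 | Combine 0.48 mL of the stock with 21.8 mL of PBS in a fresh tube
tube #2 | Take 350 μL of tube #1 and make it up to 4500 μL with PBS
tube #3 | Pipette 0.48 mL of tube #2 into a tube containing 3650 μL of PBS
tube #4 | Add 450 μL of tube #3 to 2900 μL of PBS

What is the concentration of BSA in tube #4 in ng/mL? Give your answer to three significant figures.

Step 1: 0.48 mL + 21.8 mL = 22.28 mL total → factor 22.28/0.48 = 46.417
Step 2: 350 μL brought to 4500 μL → factor 4500/350 = 12.857
Step 3: 0.48 mL + 3650 μL = 4.13 mL total → factor 4.13/0.48 = 8.6042
Step 4: 450 μL + 2900 μL = 3350 μL total → factor 3350/450 = 7.4444
Overall dilution factor = 46.417 × 12.857 × 8.6042 × 7.4444 = 38226
Final = 0.500 μg/mL / 38226 = 1.308 × 10^-5 μg/mL = 0.0131 ng/mL

0.0131 ng/mL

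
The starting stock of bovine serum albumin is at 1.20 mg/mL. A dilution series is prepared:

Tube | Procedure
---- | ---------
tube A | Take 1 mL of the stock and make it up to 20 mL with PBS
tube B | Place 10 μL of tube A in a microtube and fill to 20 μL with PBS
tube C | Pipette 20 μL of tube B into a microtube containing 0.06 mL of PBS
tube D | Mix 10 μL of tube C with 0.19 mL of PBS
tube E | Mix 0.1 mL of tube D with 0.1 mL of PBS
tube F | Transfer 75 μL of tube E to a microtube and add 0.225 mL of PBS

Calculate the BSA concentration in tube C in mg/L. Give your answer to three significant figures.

7.50 mg/L

Step 1: 1 mL brought to 20 mL → factor 20/1 = 20
Step 2: 10 μL brought to 20 μL → factor 20/10 = 2
Step 3: 20 μL + 0.06 mL = 80 μL total → factor 80/20 = 4
Dilution factor through tube C = 20 × 2 × 4 = 160
[tube C] = 1.20 mg/mL / 160 = 0.007500 mg/mL = 7.50 mg/L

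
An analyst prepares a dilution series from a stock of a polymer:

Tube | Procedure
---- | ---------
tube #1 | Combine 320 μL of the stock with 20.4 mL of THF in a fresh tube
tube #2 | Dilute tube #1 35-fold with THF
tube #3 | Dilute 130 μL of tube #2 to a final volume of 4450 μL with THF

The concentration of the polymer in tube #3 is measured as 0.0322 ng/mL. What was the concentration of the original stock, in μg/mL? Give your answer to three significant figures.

Step 1: 320 μL + 20.4 mL = 20720 μL total → factor 20720/320 = 64.75
Step 2: 35-fold → factor 35
Step 3: 130 μL brought to 4450 μL → factor 4450/130 = 34.231
Overall dilution factor = 64.75 × 35 × 34.231 = 77575
Stock = 0.0322 ng/mL × 77575 = 2498 ng/mL = 2.50 μg/mL

2.50 μg/mL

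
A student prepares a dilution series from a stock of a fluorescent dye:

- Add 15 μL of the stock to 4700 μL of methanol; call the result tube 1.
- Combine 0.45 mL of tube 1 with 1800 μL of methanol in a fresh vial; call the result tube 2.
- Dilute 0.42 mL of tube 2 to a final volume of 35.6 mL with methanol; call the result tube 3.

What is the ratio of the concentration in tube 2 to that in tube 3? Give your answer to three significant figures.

84.8

Step 1: 15 μL + 4700 μL = 4715 μL total → factor 4715/15 = 314.33
Step 2: 0.45 mL + 1800 μL = 2.25 mL total → factor 2.25/0.45 = 5
Step 3: 0.42 mL brought to 35.6 mL → factor 35.6/0.42 = 84.762
Dilution factor to tube 2 = 1571.7; to tube 3 = 1.3322 × 10^5
[tube 2]/[tube 3] = (factor to tube 3)/(factor to tube 2) = 1.3322 × 10^5/1571.7 = 84.8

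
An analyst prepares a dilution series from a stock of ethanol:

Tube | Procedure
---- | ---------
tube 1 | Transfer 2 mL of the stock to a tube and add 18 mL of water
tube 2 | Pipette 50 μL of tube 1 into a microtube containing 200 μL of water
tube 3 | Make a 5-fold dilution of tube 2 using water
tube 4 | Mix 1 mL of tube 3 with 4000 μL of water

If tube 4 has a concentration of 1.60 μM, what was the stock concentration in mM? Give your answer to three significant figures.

2.00 mM

Step 1: 2 mL + 18 mL = 20 mL total → factor 20/2 = 10
Step 2: 50 μL + 200 μL = 250 μL total → factor 250/50 = 5
Step 3: 5-fold → factor 5
Step 4: 1 mL + 4000 μL = 5 mL total → factor 5/1 = 5
Overall dilution factor = 10 × 5 × 5 × 5 = 1250
Stock = 1.60 μM × 1250 = 2000 μM = 2.00 mM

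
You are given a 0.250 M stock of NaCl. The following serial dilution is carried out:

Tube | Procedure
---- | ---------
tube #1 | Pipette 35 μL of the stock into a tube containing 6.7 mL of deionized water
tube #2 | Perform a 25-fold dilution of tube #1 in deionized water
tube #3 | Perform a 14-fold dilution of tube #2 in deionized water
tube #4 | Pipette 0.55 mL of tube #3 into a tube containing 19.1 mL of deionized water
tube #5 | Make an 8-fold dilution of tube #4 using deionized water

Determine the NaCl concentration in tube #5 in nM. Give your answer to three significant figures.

13.0 nM

Step 1: 35 μL + 6.7 mL = 6735 μL total → factor 6735/35 = 192.43
Step 2: 25-fold → factor 25
Step 3: 14-fold → factor 14
Step 4: 0.55 mL + 19.1 mL = 19.65 mL total → factor 19.65/0.55 = 35.727
Step 5: 8-fold → factor 8
Overall dilution factor = 192.43 × 25 × 14 × 35.727 × 8 = 1.925 × 10^7
Final = 0.250 M / 1.925 × 10^7 = 1.299 × 10^-8 M = 13.0 nM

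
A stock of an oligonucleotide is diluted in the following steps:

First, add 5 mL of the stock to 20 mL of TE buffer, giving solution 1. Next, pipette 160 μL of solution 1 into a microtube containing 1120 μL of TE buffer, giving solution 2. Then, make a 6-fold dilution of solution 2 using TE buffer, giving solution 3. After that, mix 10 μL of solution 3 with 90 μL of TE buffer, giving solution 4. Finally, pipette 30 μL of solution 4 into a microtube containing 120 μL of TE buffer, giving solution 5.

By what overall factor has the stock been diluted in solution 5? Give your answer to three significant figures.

1.20 × 10^4

Step 1: 5 mL + 20 mL = 25 mL total → factor 25/5 = 5
Step 2: 160 μL + 1120 μL = 1280 μL total → factor 1280/160 = 8
Step 3: 6-fold → factor 6
Step 4: 10 μL + 90 μL = 100 μL total → factor 100/10 = 10
Step 5: 30 μL + 120 μL = 150 μL total → factor 150/30 = 5
Overall dilution factor = 5 × 8 × 6 × 10 × 5 = 12000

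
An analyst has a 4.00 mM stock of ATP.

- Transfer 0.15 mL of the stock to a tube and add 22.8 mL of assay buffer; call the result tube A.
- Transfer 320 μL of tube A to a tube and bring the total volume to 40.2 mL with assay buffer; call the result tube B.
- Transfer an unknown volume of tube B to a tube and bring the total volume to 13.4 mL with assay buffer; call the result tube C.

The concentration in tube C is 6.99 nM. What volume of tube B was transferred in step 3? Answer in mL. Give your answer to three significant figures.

0.450 mL

Step 1: 0.15 mL + 22.8 mL = 22.95 mL total → factor 22.95/0.15 = 153
Step 2: 320 μL brought to 40.2 mL → factor 40200/320 = 125.62
Step 3: v brought to 13.4 mL → factor = 13.4 mL/v
Product of known-step factors = 19221
Overall factor = 4.00 mM / (6.99 nM) = 5.7225 × 10^5
Step-3 factor = 5.7225 × 10^5 / 19221 = 29.773
v = 13.4 mL / 29.773 = 0.450 mL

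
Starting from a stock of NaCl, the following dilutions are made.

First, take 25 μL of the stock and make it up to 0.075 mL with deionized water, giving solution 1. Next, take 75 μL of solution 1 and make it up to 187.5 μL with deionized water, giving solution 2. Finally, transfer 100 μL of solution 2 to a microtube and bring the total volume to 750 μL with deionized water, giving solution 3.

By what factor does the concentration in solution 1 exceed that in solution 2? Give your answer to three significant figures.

2.50

Step 1: 25 μL brought to 0.075 mL → factor 75/25 = 3
Step 2: 75 μL brought to 187.5 μL → factor 187.5/75 = 2.5
Dilution factor to solution 1 = 3; to solution 2 = 7.5
[solution 1]/[solution 2] = (factor to solution 2)/(factor to solution 1) = 7.5/3 = 2.50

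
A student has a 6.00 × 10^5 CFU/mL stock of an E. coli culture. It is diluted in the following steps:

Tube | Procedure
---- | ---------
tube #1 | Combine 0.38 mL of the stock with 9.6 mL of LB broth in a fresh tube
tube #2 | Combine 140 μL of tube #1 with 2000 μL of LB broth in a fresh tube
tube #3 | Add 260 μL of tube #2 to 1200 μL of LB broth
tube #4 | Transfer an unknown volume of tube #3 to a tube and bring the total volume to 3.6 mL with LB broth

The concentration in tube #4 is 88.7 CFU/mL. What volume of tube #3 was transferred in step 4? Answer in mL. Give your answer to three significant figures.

Step 1: 0.38 mL + 9.6 mL = 9.98 mL total → factor 9.98/0.38 = 26.263
Step 2: 140 μL + 2000 μL = 2140 μL total → factor 2140/140 = 15.286
Step 3: 260 μL + 1200 μL = 1460 μL total → factor 1460/260 = 5.6154
Step 4: v brought to 3.6 mL → factor = 3.6 mL/v
Product of known-step factors = 2254.3
Overall factor = 6.00 × 10^5 CFU/mL / (88.7 CFU/mL) = 6764.4
Step-4 factor = 6764.4 / 2254.3 = 3.0007
v = 3.6 mL / 3.0007 = 1.20 mL

1.20 mL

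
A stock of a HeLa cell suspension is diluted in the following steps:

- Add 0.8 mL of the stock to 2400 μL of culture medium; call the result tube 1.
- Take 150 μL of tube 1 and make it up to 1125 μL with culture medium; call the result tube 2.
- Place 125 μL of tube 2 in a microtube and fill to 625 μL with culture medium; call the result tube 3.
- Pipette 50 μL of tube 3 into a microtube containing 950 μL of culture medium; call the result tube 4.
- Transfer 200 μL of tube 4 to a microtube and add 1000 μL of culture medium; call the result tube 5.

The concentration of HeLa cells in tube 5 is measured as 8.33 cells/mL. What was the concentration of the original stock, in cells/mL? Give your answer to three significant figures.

Step 1: 0.8 mL + 2400 μL = 3.2 mL total → factor 3.2/0.8 = 4
Step 2: 150 μL brought to 1125 μL → factor 1125/150 = 7.5
Step 3: 125 μL brought to 625 μL → factor 625/125 = 5
Step 4: 50 μL + 950 μL = 1000 μL total → factor 1000/50 = 20
Step 5: 200 μL + 1000 μL = 1200 μL total → factor 1200/200 = 6
Overall dilution factor = 4 × 7.5 × 5 × 20 × 6 = 18000
Stock = 8.33 cells/mL × 18000 = 1.50 × 10^5 cells/mL

1.50 × 10^5 cells/mL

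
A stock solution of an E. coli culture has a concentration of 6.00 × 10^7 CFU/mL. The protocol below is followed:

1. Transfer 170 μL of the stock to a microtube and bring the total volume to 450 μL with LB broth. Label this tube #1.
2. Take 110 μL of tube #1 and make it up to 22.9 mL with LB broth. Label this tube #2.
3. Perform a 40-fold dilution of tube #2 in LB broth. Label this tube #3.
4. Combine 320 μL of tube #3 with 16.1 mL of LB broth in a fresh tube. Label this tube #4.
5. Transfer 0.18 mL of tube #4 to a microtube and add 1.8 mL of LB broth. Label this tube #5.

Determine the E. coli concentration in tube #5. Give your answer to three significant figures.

4.82 CFU/mL

Step 1: 170 μL brought to 450 μL → factor 450/170 = 2.6471
Step 2: 110 μL brought to 22.9 mL → factor 22900/110 = 208.18
Step 3: 40-fold → factor 40
Step 4: 320 μL + 16.1 mL = 16420 μL total → factor 16420/320 = 51.312
Step 5: 0.18 mL + 1.8 mL = 1.98 mL total → factor 1.98/0.18 = 11
Overall dilution factor = 2.6471 × 208.18 × 40 × 51.312 × 11 = 1.2442 × 10^7
Final = 6.00 × 10^7 CFU/mL / 1.2442 × 10^7 = 4.82 CFU/mL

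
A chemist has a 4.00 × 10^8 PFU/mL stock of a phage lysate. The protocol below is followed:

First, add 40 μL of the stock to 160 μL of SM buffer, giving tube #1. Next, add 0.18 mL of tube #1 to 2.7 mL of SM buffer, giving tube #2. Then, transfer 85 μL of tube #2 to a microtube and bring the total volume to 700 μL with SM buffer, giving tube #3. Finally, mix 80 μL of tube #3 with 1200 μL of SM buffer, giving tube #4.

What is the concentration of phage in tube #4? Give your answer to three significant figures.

3.79 × 10^4 PFU/mL

Step 1: 40 μL + 160 μL = 200 μL total → factor 200/40 = 5
Step 2: 0.18 mL + 2.7 mL = 2.88 mL total → factor 2.88/0.18 = 16
Step 3: 85 μL brought to 700 μL → factor 700/85 = 8.2353
Step 4: 80 μL + 1200 μL = 1280 μL total → factor 1280/80 = 16
Overall dilution factor = 5 × 16 × 8.2353 × 16 = 10541
Final = 4.00 × 10^8 PFU/mL / 10541 = 3.79 × 10^4 PFU/mL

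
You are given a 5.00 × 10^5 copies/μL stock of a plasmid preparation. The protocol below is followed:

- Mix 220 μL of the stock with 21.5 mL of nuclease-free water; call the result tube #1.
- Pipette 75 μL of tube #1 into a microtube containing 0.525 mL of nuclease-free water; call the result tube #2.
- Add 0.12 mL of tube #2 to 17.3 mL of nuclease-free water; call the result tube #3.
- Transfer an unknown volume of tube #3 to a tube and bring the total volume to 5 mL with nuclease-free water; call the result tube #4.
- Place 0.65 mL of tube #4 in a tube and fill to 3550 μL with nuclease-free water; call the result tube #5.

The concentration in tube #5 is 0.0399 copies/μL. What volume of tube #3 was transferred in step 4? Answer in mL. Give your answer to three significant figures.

Step 1: 220 μL + 21.5 mL = 21720 μL total → factor 21720/220 = 98.727
Step 2: 75 μL + 0.525 mL = 600 μL total → factor 600/75 = 8
Step 3: 0.12 mL + 17.3 mL = 17.42 mL total → factor 17.42/0.12 = 145.17
Step 4: v brought to 5 mL → factor = 5 mL/v
Step 5: 0.65 mL brought to 3550 μL → factor 3.55/0.65 = 5.4615
Product of known-step factors = 6.2619 × 10^5
Overall factor = 5.00 × 10^5 copies/μL / (0.0399 copies/μL) = 1.2531 × 10^7
Step-4 factor = 1.2531 × 10^7 / 6.2619 × 10^5 = 20.012
v = 5 mL / 20.012 = 0.250 mL

0.250 mL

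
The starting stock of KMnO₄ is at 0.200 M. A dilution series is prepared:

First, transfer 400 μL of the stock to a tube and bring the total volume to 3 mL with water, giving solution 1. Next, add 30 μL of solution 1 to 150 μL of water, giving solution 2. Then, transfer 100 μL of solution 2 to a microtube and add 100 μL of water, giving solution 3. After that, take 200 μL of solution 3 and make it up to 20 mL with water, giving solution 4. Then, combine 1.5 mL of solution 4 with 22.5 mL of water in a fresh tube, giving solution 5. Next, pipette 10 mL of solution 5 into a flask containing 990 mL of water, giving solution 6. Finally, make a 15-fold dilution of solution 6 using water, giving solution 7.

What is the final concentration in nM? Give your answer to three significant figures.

Step 1: 400 μL brought to 3 mL → factor 3000/400 = 7.5
Step 2: 30 μL + 150 μL = 180 μL total → factor 180/30 = 6
Step 3: 100 μL + 100 μL = 200 μL total → factor 200/100 = 2
Step 4: 200 μL brought to 20 mL → factor 20000/200 = 100
Step 5: 1.5 mL + 22.5 mL = 24 mL total → factor 24/1.5 = 16
Step 6: 10 mL + 990 mL = 1000 mL total → factor 1000/10 = 100
Step 7: 15-fold → factor 15
Overall dilution factor = 7.5 × 6 × 2 × 100 × 16 × 100 × 15 = 2.16 × 10^8
Final = 0.200 M / 2.16 × 10^8 = 9.259 × 10^-10 M = 0.926 nM

0.926 nM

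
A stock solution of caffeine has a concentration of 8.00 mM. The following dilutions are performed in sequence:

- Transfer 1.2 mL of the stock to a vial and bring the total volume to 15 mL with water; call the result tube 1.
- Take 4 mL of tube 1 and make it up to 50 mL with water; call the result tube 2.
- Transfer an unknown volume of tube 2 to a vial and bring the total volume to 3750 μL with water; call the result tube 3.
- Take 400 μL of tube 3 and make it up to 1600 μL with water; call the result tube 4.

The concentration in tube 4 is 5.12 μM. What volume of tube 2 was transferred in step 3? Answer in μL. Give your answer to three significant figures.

1.50 × 10^3 μL

Step 1: 1.2 mL brought to 15 mL → factor 15/1.2 = 12.5
Step 2: 4 mL brought to 50 mL → factor 50/4 = 12.5
Step 3: v brought to 3750 μL → factor = 3750 μL/v
Step 4: 400 μL brought to 1600 μL → factor 1600/400 = 4
Product of known-step factors = 625
Overall factor = 8.00 mM / (5.12 μM) = 1562.5
Step-3 factor = 1562.5 / 625 = 2.5
v = 3750 μL / 2.5 = 1.50 × 10^3 μL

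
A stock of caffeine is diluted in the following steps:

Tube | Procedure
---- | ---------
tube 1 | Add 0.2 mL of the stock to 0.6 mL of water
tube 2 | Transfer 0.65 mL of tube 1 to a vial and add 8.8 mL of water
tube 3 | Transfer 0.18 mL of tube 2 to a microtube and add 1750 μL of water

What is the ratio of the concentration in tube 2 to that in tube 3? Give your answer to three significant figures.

10.7

Step 1: 0.2 mL + 0.6 mL = 0.8 mL total → factor 0.8/0.2 = 4
Step 2: 0.65 mL + 8.8 mL = 9.45 mL total → factor 9.45/0.65 = 14.538
Step 3: 0.18 mL + 1750 μL = 1.93 mL total → factor 1.93/0.18 = 10.722
Dilution factor to tube 2 = 58.154; to tube 3 = 623.54
[tube 2]/[tube 3] = (factor to tube 3)/(factor to tube 2) = 623.54/58.154 = 10.7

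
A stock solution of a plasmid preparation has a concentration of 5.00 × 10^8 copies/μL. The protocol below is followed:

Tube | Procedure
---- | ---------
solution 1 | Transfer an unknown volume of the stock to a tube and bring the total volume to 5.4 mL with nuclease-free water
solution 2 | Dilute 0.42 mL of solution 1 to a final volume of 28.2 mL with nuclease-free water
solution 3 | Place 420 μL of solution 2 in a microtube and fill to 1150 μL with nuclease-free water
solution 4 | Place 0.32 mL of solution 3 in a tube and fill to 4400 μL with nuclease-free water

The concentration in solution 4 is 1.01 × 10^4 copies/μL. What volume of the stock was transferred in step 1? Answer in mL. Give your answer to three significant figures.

Step 1: v brought to 5.4 mL → factor = 5.4 mL/v
Step 2: 0.42 mL brought to 28.2 mL → factor 28.2/0.42 = 67.143
Step 3: 420 μL brought to 1150 μL → factor 1150/420 = 2.7381
Step 4: 0.32 mL brought to 4400 μL → factor 4.4/0.32 = 13.75
Product of known-step factors = 2527.8
Overall factor = 5.00 × 10^8 copies/μL / (1.01 × 10^4 copies/μL) = 49505
Step-1 factor = 49505 / 2527.8 = 19.584
v = 5.4 mL / 19.584 = 0.276 mL

0.276 mL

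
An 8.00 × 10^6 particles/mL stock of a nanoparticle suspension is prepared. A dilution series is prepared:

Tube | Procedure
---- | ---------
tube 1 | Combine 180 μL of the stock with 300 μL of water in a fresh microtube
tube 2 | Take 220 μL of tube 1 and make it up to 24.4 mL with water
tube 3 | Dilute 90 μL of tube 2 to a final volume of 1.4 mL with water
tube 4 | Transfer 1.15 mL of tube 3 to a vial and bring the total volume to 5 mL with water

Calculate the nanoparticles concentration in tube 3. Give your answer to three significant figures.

Step 1: 180 μL + 300 μL = 480 μL total → factor 480/180 = 2.6667
Step 2: 220 μL brought to 24.4 mL → factor 24400/220 = 110.91
Step 3: 90 μL brought to 1.4 mL → factor 1400/90 = 15.556
Dilution factor through tube 3 = 2.6667 × 110.91 × 15.556 = 4600.7
[tube 3] = 8.00 × 10^6 particles/mL / 4600.7 = 1.74 × 10^3 particles/mL

1.74 × 10^3 particles/mL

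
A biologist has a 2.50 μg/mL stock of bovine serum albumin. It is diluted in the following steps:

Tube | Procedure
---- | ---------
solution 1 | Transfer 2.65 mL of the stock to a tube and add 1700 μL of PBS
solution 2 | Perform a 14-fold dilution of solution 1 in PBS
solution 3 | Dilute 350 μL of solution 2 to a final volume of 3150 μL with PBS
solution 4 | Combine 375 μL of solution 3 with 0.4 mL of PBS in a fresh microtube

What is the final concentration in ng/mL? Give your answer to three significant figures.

Step 1: 2.65 mL + 1700 μL = 4.35 mL total → factor 4.35/2.65 = 1.6415
Step 2: 14-fold → factor 14
Step 3: 350 μL brought to 3150 μL → factor 3150/350 = 9
Step 4: 375 μL + 0.4 mL = 775 μL total → factor 775/375 = 2.0667
Overall dilution factor = 1.6415 × 14 × 9 × 2.0667 = 427.45
Final = 2.50 μg/mL / 427.45 = 0.005849 μg/mL = 5.85 ng/mL

5.85 ng/mL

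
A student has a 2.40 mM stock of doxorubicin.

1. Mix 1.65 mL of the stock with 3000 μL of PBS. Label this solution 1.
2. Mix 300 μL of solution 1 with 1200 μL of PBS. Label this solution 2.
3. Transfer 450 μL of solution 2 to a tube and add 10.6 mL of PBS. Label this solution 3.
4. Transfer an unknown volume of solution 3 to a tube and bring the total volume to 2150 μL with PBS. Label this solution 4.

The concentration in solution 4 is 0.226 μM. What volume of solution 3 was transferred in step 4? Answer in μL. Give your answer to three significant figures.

Step 1: 1.65 mL + 3000 μL = 4.65 mL total → factor 4.65/1.65 = 2.8182
Step 2: 300 μL + 1200 μL = 1500 μL total → factor 1500/300 = 5
Step 3: 450 μL + 10.6 mL = 11050 μL total → factor 11050/450 = 24.556
Step 4: v brought to 2150 μL → factor = 2150 μL/v
Product of known-step factors = 346.01
Overall factor = 2.40 mM / (0.226 μM) = 10619
Step-4 factor = 10619 / 346.01 = 30.691
v = 2150 μL / 30.691 = 70.1 μL

70.1 μL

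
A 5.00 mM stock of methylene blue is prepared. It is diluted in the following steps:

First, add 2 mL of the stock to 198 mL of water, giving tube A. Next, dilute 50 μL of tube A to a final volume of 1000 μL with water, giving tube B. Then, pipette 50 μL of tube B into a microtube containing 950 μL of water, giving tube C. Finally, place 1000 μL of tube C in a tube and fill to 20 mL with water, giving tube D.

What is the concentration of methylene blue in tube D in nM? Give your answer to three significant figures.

6.25 nM

Step 1: 2 mL + 198 mL = 200 mL total → factor 200/2 = 100
Step 2: 50 μL brought to 1000 μL → factor 1000/50 = 20
Step 3: 50 μL + 950 μL = 1000 μL total → factor 1000/50 = 20
Step 4: 1000 μL brought to 20 mL → factor 20000/1000 = 20
Overall dilution factor = 100 × 20 × 20 × 20 = 8 × 10^5
Final = 5.00 mM / 8 × 10^5 = 6.250 × 10^-6 mM = 6.25 nM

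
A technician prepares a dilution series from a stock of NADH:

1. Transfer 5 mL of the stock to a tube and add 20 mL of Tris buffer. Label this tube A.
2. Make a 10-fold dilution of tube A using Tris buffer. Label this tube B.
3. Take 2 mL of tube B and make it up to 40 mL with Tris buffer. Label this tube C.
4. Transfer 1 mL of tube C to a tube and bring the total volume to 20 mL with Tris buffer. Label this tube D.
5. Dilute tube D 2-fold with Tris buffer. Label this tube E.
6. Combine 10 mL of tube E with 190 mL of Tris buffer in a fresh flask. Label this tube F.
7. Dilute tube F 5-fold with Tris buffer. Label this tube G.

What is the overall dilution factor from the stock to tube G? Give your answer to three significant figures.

Step 1: 5 mL + 20 mL = 25 mL total → factor 25/5 = 5
Step 2: 10-fold → factor 10
Step 3: 2 mL brought to 40 mL → factor 40/2 = 20
Step 4: 1 mL brought to 20 mL → factor 20/1 = 20
Step 5: 2-fold → factor 2
Step 6: 10 mL + 190 mL = 200 mL total → factor 200/10 = 20
Step 7: 5-fold → factor 5
Overall dilution factor = 5 × 10 × 20 × 20 × 2 × 20 × 5 = 4 × 10^6

4.00 × 10^6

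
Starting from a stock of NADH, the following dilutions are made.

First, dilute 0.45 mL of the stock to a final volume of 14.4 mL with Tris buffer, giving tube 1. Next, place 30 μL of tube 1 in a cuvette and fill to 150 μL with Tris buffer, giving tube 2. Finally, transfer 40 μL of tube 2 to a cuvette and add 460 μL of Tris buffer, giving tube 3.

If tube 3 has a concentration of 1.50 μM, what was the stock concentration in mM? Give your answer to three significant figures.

Step 1: 0.45 mL brought to 14.4 mL → factor 14.4/0.45 = 32
Step 2: 30 μL brought to 150 μL → factor 150/30 = 5
Step 3: 40 μL + 460 μL = 500 μL total → factor 500/40 = 12.5
Overall dilution factor = 32 × 5 × 12.5 = 2000
Stock = 1.50 μM × 2000 = 3000 μM = 3.00 mM

3.00 mM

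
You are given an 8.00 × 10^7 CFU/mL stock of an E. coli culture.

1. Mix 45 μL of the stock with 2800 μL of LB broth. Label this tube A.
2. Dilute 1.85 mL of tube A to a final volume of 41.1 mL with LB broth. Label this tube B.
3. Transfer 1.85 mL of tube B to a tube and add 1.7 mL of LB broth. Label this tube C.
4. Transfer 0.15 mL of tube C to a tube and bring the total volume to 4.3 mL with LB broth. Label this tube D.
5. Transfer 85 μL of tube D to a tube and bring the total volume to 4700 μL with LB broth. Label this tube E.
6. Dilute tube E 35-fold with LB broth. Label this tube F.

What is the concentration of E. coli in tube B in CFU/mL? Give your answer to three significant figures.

Step 1: 45 μL + 2800 μL = 2845 μL total → factor 2845/45 = 63.222
Step 2: 1.85 mL brought to 41.1 mL → factor 41.1/1.85 = 22.216
Dilution factor through tube B = 63.222 × 22.216 = 1404.6
[tube B] = 8.00 × 10^7 CFU/mL / 1404.6 = 5.70 × 10^4 CFU/mL

5.70 × 10^4 CFU/mL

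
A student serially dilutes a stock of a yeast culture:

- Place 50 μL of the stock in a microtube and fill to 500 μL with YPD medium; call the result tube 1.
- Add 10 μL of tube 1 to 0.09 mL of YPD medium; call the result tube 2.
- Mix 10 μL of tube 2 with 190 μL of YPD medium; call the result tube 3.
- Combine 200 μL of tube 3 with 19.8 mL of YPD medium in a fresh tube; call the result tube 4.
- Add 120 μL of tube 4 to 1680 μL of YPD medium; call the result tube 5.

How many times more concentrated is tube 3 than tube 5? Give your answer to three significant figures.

Step 1: 50 μL brought to 500 μL → factor 500/50 = 10
Step 2: 10 μL + 0.09 mL = 100 μL total → factor 100/10 = 10
Step 3: 10 μL + 190 μL = 200 μL total → factor 200/10 = 20
Step 4: 200 μL + 19.8 mL = 20000 μL total → factor 20000/200 = 100
Step 5: 120 μL + 1680 μL = 1800 μL total → factor 1800/120 = 15
Dilution factor to tube 3 = 2000; to tube 5 = 3 × 10^6
[tube 3]/[tube 5] = (factor to tube 5)/(factor to tube 3) = 3 × 10^6/2000 = 1.50 × 10^3

1.50 × 10^3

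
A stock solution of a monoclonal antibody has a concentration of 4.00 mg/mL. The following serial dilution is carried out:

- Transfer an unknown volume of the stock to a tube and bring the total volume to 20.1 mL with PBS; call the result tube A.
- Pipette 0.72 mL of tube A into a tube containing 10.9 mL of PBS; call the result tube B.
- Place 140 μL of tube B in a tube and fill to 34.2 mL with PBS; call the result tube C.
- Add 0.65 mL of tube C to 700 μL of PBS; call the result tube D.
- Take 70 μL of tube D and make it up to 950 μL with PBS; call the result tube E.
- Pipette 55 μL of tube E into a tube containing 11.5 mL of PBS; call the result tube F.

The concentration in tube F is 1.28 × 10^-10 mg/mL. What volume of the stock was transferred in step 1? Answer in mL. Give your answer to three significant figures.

0.0150 mL

Step 1: v brought to 20.1 mL → factor = 20.1 mL/v
Step 2: 0.72 mL + 10.9 mL = 11.62 mL total → factor 11.62/0.72 = 16.139
Step 3: 140 μL brought to 34.2 mL → factor 34200/140 = 244.29
Step 4: 0.65 mL + 700 μL = 1.35 mL total → factor 1.35/0.65 = 2.0769
Step 5: 70 μL brought to 950 μL → factor 950/70 = 13.571
Step 6: 55 μL + 11.5 mL = 11555 μL total → factor 11555/55 = 210.09
Product of known-step factors = 2.3347 × 10^7
Overall factor = 4.00 mg/mL / (1.28 × 10^-10 mg/mL) = 3.125 × 10^10
Step-1 factor = 3.125 × 10^10 / 2.3347 × 10^7 = 1338.5
v = 20.1 mL / 1338.5 = 0.0150 mL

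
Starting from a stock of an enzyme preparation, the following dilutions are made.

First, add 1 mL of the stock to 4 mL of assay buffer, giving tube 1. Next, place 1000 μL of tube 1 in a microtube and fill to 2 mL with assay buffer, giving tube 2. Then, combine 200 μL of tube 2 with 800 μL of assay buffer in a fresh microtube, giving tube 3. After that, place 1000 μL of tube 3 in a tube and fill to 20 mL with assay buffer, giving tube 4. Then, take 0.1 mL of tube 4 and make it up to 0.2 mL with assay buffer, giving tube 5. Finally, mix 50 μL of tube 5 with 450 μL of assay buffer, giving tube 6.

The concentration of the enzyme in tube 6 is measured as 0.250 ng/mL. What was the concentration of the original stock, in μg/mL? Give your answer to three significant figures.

Step 1: 1 mL + 4 mL = 5 mL total → factor 5/1 = 5
Step 2: 1000 μL brought to 2 mL → factor 2000/1000 = 2
Step 3: 200 μL + 800 μL = 1000 μL total → factor 1000/200 = 5
Step 4: 1000 μL brought to 20 mL → factor 20000/1000 = 20
Step 5: 0.1 mL brought to 0.2 mL → factor 0.2/0.1 = 2
Step 6: 50 μL + 450 μL = 500 μL total → factor 500/50 = 10
Overall dilution factor = 5 × 2 × 5 × 20 × 2 × 10 = 20000
Stock = 0.250 ng/mL × 20000 = 5000 ng/mL = 5.00 μg/mL

5.00 μg/mL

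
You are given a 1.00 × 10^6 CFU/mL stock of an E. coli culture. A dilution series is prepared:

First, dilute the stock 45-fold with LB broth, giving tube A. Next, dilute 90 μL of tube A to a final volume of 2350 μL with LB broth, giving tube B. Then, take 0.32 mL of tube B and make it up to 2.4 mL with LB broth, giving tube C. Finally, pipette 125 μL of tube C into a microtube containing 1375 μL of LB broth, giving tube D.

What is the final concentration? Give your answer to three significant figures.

9.46 CFU/mL

Step 1: 45-fold → factor 45
Step 2: 90 μL brought to 2350 μL → factor 2350/90 = 26.111
Step 3: 0.32 mL brought to 2.4 mL → factor 2.4/0.32 = 7.5
Step 4: 125 μL + 1375 μL = 1500 μL total → factor 1500/125 = 12
Overall dilution factor = 45 × 26.111 × 7.5 × 12 = 1.0575 × 10^5
Final = 1.00 × 10^6 CFU/mL / 1.0575 × 10^5 = 9.46 CFU/mL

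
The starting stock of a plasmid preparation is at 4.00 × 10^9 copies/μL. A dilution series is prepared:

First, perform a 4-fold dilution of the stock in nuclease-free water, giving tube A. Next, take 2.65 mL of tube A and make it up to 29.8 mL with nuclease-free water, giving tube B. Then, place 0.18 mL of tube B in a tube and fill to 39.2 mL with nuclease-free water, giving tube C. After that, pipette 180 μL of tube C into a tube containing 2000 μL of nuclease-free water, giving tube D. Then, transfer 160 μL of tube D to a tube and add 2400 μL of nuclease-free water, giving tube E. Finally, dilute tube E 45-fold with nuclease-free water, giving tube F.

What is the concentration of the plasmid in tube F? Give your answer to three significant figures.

Step 1: 4-fold → factor 4
Step 2: 2.65 mL brought to 29.8 mL → factor 29.8/2.65 = 11.245
Step 3: 0.18 mL brought to 39.2 mL → factor 39.2/0.18 = 217.78
Step 4: 180 μL + 2000 μL = 2180 μL total → factor 2180/180 = 12.111
Step 5: 160 μL + 2400 μL = 2560 μL total → factor 2560/160 = 16
Step 6: 45-fold → factor 45
Overall dilution factor = 4 × 11.245 × 217.78 × 12.111 × 16 × 45 = 8.542 × 10^7
Final = 4.00 × 10^9 copies/μL / 8.542 × 10^7 = 46.8 copies/μL

46.8 copies/μL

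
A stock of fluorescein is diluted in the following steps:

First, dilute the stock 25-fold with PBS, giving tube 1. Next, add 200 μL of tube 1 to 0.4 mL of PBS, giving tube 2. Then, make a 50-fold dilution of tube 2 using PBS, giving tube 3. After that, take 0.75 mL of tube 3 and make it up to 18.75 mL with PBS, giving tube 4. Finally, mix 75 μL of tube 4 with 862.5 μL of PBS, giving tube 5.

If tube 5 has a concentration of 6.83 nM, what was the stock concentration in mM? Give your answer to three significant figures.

8.00 mM

Step 1: 25-fold → factor 25
Step 2: 200 μL + 0.4 mL = 600 μL total → factor 600/200 = 3
Step 3: 50-fold → factor 50
Step 4: 0.75 mL brought to 18.75 mL → factor 18.75/0.75 = 25
Step 5: 75 μL + 862.5 μL = 937.5 μL total → factor 937.5/75 = 12.5
Overall dilution factor = 25 × 3 × 50 × 25 × 12.5 = 1.1719 × 10^6
Stock = 6.83 nM × 1.1719 × 10^6 = 8.004 × 10^6 nM = 8.00 mM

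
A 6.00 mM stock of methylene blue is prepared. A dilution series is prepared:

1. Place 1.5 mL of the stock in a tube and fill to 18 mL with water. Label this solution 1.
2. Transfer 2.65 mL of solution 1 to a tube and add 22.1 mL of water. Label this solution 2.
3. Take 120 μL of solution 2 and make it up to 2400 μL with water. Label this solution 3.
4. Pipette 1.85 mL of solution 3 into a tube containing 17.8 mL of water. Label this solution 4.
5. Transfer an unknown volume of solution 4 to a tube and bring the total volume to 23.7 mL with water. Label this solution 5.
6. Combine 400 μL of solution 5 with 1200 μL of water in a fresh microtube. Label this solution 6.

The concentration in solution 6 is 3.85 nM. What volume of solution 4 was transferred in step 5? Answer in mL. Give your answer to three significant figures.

1.45 mL

Step 1: 1.5 mL brought to 18 mL → factor 18/1.5 = 12
Step 2: 2.65 mL + 22.1 mL = 24.75 mL total → factor 24.75/2.65 = 9.3396
Step 3: 120 μL brought to 2400 μL → factor 2400/120 = 20
Step 4: 1.85 mL + 17.8 mL = 19.65 mL total → factor 19.65/1.85 = 10.622
Step 5: v brought to 23.7 mL → factor = 23.7 mL/v
Step 6: 400 μL + 1200 μL = 1600 μL total → factor 1600/400 = 4
Product of known-step factors = 95234
Overall factor = 6.00 mM / (3.85 nM) = 1.5584 × 10^6
Step-5 factor = 1.5584 × 10^6 / 95234 = 16.364
v = 23.7 mL / 16.364 = 1.45 mL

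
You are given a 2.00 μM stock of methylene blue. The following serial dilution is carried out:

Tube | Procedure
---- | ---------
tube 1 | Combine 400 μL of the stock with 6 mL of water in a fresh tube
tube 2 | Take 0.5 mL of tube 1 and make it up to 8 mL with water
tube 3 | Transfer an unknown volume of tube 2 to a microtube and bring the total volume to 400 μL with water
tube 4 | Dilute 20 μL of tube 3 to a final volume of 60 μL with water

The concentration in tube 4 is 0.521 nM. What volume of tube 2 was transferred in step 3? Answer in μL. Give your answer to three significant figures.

80.0 μL

Step 1: 400 μL + 6 mL = 6400 μL total → factor 6400/400 = 16
Step 2: 0.5 mL brought to 8 mL → factor 8/0.5 = 16
Step 3: v brought to 400 μL → factor = 400 μL/v
Step 4: 20 μL brought to 60 μL → factor 60/20 = 3
Product of known-step factors = 768
Overall factor = 2.00 μM / (0.521 nM) = 3838.8
Step-3 factor = 3838.8 / 768 = 4.9984
v = 400 μL / 4.9984 = 80.0 μL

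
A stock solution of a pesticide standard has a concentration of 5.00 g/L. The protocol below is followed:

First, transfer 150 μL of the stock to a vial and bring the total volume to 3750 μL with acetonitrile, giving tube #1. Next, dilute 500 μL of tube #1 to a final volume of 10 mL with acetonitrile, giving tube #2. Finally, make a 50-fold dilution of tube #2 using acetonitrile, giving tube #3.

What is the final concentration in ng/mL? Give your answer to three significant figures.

Step 1: 150 μL brought to 3750 μL → factor 3750/150 = 25
Step 2: 500 μL brought to 10 mL → factor 10000/500 = 20
Step 3: 50-fold → factor 50
Overall dilution factor = 25 × 20 × 50 = 25000
Final = 5.00 g/L / 25000 = 0.0002000 g/L = 200 ng/mL

200 ng/mL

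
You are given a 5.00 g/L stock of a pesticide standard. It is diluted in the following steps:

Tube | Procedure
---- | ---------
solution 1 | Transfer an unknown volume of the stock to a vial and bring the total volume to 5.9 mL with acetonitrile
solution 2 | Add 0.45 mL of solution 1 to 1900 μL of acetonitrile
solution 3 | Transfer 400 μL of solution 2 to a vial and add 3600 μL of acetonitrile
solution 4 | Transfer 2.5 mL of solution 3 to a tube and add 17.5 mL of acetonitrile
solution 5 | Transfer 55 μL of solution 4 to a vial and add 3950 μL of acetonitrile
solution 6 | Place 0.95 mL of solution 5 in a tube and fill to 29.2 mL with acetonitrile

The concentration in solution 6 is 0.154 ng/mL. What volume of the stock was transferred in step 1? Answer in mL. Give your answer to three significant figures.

0.170 mL

Step 1: v brought to 5.9 mL → factor = 5.9 mL/v
Step 2: 0.45 mL + 1900 μL = 2.35 mL total → factor 2.35/0.45 = 5.2222
Step 3: 400 μL + 3600 μL = 4000 μL total → factor 4000/400 = 10
Step 4: 2.5 mL + 17.5 mL = 20 mL total → factor 20/2.5 = 8
Step 5: 55 μL + 3950 μL = 4005 μL total → factor 4005/55 = 72.818
Step 6: 0.95 mL brought to 29.2 mL → factor 29.2/0.95 = 30.737
Product of known-step factors = 9.3507 × 10^5
Overall factor = 5.00 g/L / (0.154 ng/mL) = 3.2468 × 10^7
Step-1 factor = 3.2468 × 10^7 / 9.3507 × 10^5 = 34.722
v = 5.9 mL / 34.722 = 0.170 mL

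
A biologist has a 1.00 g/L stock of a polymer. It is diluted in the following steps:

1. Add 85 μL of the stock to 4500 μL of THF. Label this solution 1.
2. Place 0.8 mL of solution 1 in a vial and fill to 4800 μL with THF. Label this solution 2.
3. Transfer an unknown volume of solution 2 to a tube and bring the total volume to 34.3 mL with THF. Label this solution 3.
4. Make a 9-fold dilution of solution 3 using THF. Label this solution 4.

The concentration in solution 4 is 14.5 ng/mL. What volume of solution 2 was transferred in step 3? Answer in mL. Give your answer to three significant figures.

Step 1: 85 μL + 4500 μL = 4585 μL total → factor 4585/85 = 53.941
Step 2: 0.8 mL brought to 4800 μL → factor 4.8/0.8 = 6
Step 3: v brought to 34.3 mL → factor = 34.3 mL/v
Step 4: 9-fold → factor 9
Product of known-step factors = 2912.8
Overall factor = 1.00 g/L / (14.5 ng/mL) = 68966
Step-3 factor = 68966 / 2912.8 = 23.677
v = 34.3 mL / 23.677 = 1.45 mL

1.45 mL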